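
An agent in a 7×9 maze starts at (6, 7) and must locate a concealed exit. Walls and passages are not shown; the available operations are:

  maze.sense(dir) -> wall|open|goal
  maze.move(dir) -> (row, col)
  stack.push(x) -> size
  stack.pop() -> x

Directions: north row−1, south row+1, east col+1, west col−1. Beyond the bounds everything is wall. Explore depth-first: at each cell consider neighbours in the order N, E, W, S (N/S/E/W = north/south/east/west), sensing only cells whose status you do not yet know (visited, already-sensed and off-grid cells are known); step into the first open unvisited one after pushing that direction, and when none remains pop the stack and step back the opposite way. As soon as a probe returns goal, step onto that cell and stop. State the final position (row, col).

CALL maze.sense[north]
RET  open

CALL stack.push[north]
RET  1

CALL maze.move[north]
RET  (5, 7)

CALL maze.sense[north]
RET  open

CALL stack.push[north]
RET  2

CALL maze.move[north]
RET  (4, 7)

CALL maze.sense[north]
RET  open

CALL stack.push[north]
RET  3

CALL maze.move[north]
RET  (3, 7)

CALL maze.sense[north]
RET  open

CALL stack.push[north]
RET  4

CALL maze.move[north]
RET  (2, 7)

CALL maze.sense[north]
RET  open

CALL stack.push[north]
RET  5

CALL maze.move[north]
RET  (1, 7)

CALL maze.sense[north]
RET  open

CALL stack.push[north]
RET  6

CALL maze.move[north]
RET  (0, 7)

CALL maze.sense[east]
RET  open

CALL stack.push[east]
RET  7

CALL maze.move[east]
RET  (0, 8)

CALL maze.sense[south]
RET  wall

CALL stack.pop[]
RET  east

CALL maze.move[west]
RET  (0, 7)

CALL maze.sense[west]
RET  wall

CALL stack.pop[]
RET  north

CALL maze.move[south]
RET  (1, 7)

CALL maze.sense[west]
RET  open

CALL stack.push[west]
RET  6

CALL maze.move[west]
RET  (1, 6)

CALL maze.sense[west]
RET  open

CALL stack.push[west]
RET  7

CALL maze.move[west]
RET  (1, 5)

CALL maze.sense[north]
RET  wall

CALL maze.sense[west]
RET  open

CALL stack.push[west]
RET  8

CALL maze.move[west]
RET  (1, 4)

CALL maze.sense[north]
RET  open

CALL stack.push[north]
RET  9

CALL maze.move[north]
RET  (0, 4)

CALL maze.sense[west]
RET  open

CALL stack.push[west]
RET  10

CALL maze.move[west]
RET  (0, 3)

CALL maze.sense[west]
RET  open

CALL stack.push[west]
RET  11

CALL maze.move[west]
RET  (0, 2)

CALL maze.sense[west]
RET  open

CALL stack.push[west]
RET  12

CALL maze.move[west]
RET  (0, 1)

CALL maze.sense[west]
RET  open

CALL stack.push[west]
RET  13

CALL maze.move[west]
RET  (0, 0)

CALL maze.sense[south]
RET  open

CALL stack.push[south]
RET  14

CALL maze.move[south]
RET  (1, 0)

CALL maze.sense[east]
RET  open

CALL stack.push[east]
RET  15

CALL maze.move[east]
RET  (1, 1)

CALL maze.sense[east]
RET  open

CALL stack.push[east]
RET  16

CALL maze.move[east]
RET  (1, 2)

CALL maze.sense[east]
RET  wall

CALL maze.sense[south]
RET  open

CALL stack.push[south]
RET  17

CALL maze.move[south]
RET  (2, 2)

CALL maze.sense[east]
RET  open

CALL stack.push[east]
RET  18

CALL maze.move[east]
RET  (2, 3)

CALL maze.sense[east]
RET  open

CALL stack.push[east]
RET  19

CALL maze.move[east]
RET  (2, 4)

CALL maze.sense[east]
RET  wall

CALL maze.sense[south]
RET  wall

CALL stack.pop[]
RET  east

CALL maze.move[west]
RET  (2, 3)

CALL maze.sense[south]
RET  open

CALL stack.push[south]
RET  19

CALL maze.move[south]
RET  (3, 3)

CALL maze.sense[west]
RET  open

CALL stack.push[west]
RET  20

CALL maze.move[west]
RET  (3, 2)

CALL maze.sense[west]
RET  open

CALL stack.push[west]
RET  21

CALL maze.move[west]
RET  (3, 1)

CALL maze.sense[north]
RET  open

CALL stack.push[north]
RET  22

CALL maze.move[north]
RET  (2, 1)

CALL maze.sense[west]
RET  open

CALL stack.push[west]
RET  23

CALL maze.move[west]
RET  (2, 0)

CALL maze.sense[south]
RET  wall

CALL stack.pop[]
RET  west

CALL maze.move[east]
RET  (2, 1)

CALL stack.pop[]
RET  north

CALL maze.move[south]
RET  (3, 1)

CALL maze.sense[south]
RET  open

CALL stack.push[south]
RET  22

CALL maze.move[south]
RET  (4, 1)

CALL maze.sense[east]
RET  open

CALL stack.push[east]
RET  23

CALL maze.move[east]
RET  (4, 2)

CALL maze.sense[east]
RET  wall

CALL maze.sense[south]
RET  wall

CALL stack.pop[]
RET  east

CALL maze.move[west]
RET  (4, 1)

CALL maze.sense[west]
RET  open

CALL stack.push[west]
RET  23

CALL maze.move[west]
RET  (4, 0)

CALL maze.sense[south]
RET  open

CALL stack.push[south]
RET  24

CALL maze.move[south]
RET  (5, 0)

CALL maze.sense[east]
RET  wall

CALL maze.sense[south]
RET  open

CALL stack.push[south]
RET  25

CALL maze.move[south]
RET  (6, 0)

CALL maze.sense[east]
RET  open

CALL stack.push[east]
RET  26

CALL maze.move[east]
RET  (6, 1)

CALL maze.sense[east]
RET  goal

CALL maze.move[east]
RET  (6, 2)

Answer: (6, 2)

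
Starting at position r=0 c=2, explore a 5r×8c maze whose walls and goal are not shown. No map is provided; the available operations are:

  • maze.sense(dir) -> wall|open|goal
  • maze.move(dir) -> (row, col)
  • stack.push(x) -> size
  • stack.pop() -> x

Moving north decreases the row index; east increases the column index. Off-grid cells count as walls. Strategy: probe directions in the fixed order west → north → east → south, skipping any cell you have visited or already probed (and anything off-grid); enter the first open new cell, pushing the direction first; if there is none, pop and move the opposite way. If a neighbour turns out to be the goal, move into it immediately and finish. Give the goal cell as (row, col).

# maze.sense(dir=west) : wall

# maze.sense(dir=east) : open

# stack.push(x=east) : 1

# maze.move(dir=east) : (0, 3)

# maze.sense(dir=east) : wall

# maze.sense(dir=south) : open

# stack.push(x=south) : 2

# maze.move(dir=south) : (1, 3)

# maze.sense(dir=west) : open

# stack.push(x=west) : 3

# maze.move(dir=west) : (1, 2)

# maze.sense(dir=west) : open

# stack.push(x=west) : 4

# maze.move(dir=west) : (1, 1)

# maze.sense(dir=west) : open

# stack.push(x=west) : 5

# maze.move(dir=west) : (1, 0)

# maze.sense(dir=north) : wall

# maze.sense(dir=south) : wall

# stack.pop() : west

# maze.move(dir=east) : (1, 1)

# maze.sense(dir=south) : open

# stack.push(x=south) : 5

# maze.move(dir=south) : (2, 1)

# maze.sense(dir=east) : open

# stack.push(x=east) : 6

# maze.move(dir=east) : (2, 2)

# maze.sense(dir=east) : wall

# maze.sense(dir=south) : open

# stack.push(x=south) : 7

# maze.move(dir=south) : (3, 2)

# maze.sense(dir=west) : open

# stack.push(x=west) : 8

# maze.move(dir=west) : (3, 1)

# maze.sense(dir=west) : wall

# maze.sense(dir=south) : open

# stack.push(x=south) : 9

# maze.move(dir=south) : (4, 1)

# maze.sense(dir=west) : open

# stack.push(x=west) : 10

# maze.move(dir=west) : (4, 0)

# stack.pop() : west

# maze.move(dir=east) : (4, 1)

# maze.sense(dir=east) : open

# stack.push(x=east) : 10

# maze.move(dir=east) : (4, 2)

# maze.sense(dir=east) : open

# stack.push(x=east) : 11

# maze.move(dir=east) : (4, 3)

# maze.sense(dir=north) : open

# stack.push(x=north) : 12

# maze.move(dir=north) : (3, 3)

# maze.sense(dir=east) : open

# stack.push(x=east) : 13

# maze.move(dir=east) : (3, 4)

# maze.sense(dir=north) : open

# stack.push(x=north) : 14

# maze.move(dir=north) : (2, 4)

# maze.sense(dir=north) : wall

# maze.sense(dir=east) : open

# stack.push(x=east) : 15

# maze.move(dir=east) : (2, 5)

# maze.sense(dir=north) : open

# stack.push(x=north) : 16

# maze.move(dir=north) : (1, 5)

# maze.sense(dir=north) : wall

# maze.sense(dir=east) : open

# stack.push(x=east) : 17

# maze.move(dir=east) : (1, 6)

# maze.sense(dir=north) : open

# stack.push(x=north) : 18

# maze.move(dir=north) : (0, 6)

# maze.sense(dir=east) : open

# stack.push(x=east) : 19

# maze.move(dir=east) : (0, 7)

# maze.sense(dir=south) : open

# stack.push(x=south) : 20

# maze.move(dir=south) : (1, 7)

# maze.sense(dir=south) : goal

# maze.move(dir=south) : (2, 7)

Answer: (2, 7)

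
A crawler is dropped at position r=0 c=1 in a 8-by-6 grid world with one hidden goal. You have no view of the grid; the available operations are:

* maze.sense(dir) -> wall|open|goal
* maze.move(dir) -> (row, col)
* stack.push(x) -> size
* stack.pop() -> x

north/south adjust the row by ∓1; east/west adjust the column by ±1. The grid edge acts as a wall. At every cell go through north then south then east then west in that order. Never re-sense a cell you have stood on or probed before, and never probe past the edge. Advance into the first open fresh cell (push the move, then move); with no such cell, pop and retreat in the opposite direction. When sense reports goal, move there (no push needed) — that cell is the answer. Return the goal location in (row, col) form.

Now I run sense with dir→south, giving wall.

I use sense with dir→east, — result: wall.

I run sense with dir→west, → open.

Calling push with x→west, : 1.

I run move with dir→west, yielding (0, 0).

Next I call sense with dir→south, : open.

Next I call push with x→south, which returns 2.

I run move with dir→south, → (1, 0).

I invoke sense with dir→south, and observe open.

I call push with x→south, — result: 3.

Invoking move with dir→south, — result: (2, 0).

I try sense with dir→south, and see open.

I run push with x→south, and observe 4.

Invoking move with dir→south, → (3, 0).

Then sense with dir→south, yielding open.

I run push with x→south, and observe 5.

Now I run move with dir→south, and get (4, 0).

Calling sense with dir→south, — result: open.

Next I call push with x→south, and get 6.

I use move with dir→south, — result: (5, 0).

I try sense with dir→south, and see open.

Next I call push with x→south, which returns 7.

Invoking move with dir→south, → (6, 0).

Now I run sense with dir→south, and get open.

Then push with x→south, and observe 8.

I call move with dir→south, which returns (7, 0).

Next I call sense with dir→east, yielding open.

I try push with x→east, and get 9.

Invoking move with dir→east, and get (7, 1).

I invoke sense with dir→north, and get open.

Using push with x→north, and get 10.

I use move with dir→north, giving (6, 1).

Now I run sense with dir→north, → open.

Next I call push with x→north, and see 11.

I try move with dir→north, giving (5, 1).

I use sense with dir→north, giving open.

Next I call push with x→north, → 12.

Using move with dir→north, and see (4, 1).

I use sense with dir→north, giving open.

I invoke push with x→north, and get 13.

Calling move with dir→north, and see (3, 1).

I call sense with dir→north, : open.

I invoke push with x→north, which returns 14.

Invoking move with dir→north, : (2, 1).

Then sense with dir→east, and get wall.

I run pop(), and observe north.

Calling move with dir→south, giving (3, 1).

Then sense with dir→east, and see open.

Calling push with x→east, which returns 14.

I invoke move with dir→east, and get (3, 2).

I call sense with dir→south, which returns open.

I invoke push with x→south, yielding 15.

Now I run move with dir→south, and get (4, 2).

I call sense with dir→south, which returns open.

Calling push with x→south, → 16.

Invoking move with dir→south, giving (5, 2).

I call sense with dir→south, and observe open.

I call push with x→south, and get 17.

Now I run move with dir→south, : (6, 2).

Invoking sense with dir→south, yielding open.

I try push with x→south, yielding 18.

Invoking move with dir→south, and observe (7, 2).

Calling sense with dir→east, and get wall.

Invoking pop(), and observe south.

I run move with dir→north, : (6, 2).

I use sense with dir→east, — result: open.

Invoking push with x→east, → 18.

I invoke move with dir→east, which returns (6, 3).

Using sense with dir→north, and get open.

Then push with x→north, yielding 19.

I run move with dir→north, and see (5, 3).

I call sense with dir→north, giving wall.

I try sense with dir→east, : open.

I try push with x→east, → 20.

I call move with dir→east, — result: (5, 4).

Using sense with dir→north, → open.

Invoking push with x→north, — result: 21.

I run move with dir→north, — result: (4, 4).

I call sense with dir→north, — result: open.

Calling push with x→north, yielding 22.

Using move with dir→north, — result: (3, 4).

Then sense with dir→north, → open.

I call push with x→north, which returns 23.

I call move with dir→north, yielding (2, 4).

Calling sense with dir→north, which returns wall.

Next I call sense with dir→east, and see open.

Using push with x→east, and get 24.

I try move with dir→east, → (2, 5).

I invoke sense with dir→north, and get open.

I use push with x→north, and get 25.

I call move with dir→north, giving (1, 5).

I try sense with dir→north, — result: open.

Then push with x→north, and see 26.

I use move with dir→north, giving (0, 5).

Invoking sense with dir→west, — result: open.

Using push with x→west, yielding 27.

I try move with dir→west, which returns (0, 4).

I call sense with dir→west, and see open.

Next I call push with x→west, and see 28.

I call move with dir→west, which returns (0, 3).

I call sense with dir→south, and see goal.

I call move with dir→south, yielding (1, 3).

Answer: (1, 3)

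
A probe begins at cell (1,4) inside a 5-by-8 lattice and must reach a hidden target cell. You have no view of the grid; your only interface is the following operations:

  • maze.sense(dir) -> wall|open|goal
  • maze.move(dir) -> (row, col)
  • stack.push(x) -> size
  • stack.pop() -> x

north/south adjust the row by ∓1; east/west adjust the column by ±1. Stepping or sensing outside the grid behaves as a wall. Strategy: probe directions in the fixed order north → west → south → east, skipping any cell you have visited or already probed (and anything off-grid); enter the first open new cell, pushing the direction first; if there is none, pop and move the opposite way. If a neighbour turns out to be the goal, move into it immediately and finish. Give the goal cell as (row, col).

Invoking maze.sense with dir→north, — result: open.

I try stack.push with x→north, which returns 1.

Calling maze.move with dir→north, giving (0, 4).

I call maze.sense with dir→west, and observe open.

Calling stack.push with x→west, and observe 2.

Then maze.move with dir→west, and see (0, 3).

I try maze.sense with dir→west, and get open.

I run stack.push with x→west, giving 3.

Next I call maze.move with dir→west, and see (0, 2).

I call maze.sense with dir→west, which returns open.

I run stack.push with x→west, and observe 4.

Then maze.move with dir→west, which returns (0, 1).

Calling maze.sense with dir→west, → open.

Using stack.push with x→west, → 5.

I invoke maze.move with dir→west, and get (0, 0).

I try maze.sense with dir→south, — result: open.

I invoke stack.push with x→south, giving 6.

I call maze.move with dir→south, : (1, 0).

I try maze.sense with dir→south, and get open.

I call stack.push with x→south, yielding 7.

I invoke maze.move with dir→south, and get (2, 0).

I use maze.sense with dir→south, and get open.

Calling stack.push with x→south, yielding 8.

I invoke maze.move with dir→south, which returns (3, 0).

Using maze.sense with dir→south, giving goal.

Calling maze.move with dir→south, → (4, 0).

Answer: (4, 0)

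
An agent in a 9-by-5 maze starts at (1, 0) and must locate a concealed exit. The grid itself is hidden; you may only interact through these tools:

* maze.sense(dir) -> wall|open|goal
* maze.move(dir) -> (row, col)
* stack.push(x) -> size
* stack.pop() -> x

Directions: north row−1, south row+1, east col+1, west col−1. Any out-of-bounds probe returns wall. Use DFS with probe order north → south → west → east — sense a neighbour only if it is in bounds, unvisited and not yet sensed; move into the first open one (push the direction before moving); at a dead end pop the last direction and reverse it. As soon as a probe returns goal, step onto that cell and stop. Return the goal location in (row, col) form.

Now I run maze.sense on dir: north, giving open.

Now I run stack.push on x: north, and observe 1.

Next I call maze.move on dir: north, which returns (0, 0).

Next I call maze.sense on dir: east, and see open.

Calling stack.push on x: east, → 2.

I try maze.move on dir: east, yielding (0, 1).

Invoking maze.sense on dir: south, : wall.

I run maze.sense on dir: east, → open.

Next I call stack.push on x: east, which returns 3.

Then maze.move on dir: east, giving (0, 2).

Next I call maze.sense on dir: south, yielding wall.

Using maze.sense on dir: east, : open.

Next I call stack.push on x: east, : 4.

I run maze.move on dir: east, and see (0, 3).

Next I call maze.sense on dir: south, which returns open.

I invoke stack.push on x: south, : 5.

Calling maze.move on dir: south, which returns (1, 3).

Invoking maze.sense on dir: south, — result: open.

Invoking stack.push on x: south, which returns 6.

Using maze.move on dir: south, and observe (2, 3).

Then maze.sense on dir: south, giving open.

Next I call stack.push on x: south, and get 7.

I call maze.move on dir: south, : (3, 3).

I use maze.sense on dir: south, and get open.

Next I call stack.push on x: south, — result: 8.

I use maze.move on dir: south, — result: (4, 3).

I run maze.sense on dir: south, : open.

Now I run stack.push on x: south, giving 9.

I call maze.move on dir: south, yielding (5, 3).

I call maze.sense on dir: south, giving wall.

Using maze.sense on dir: west, giving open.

Next I call stack.push on x: west, yielding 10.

Invoking maze.move on dir: west, which returns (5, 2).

Then maze.sense on dir: north, which returns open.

Using stack.push on x: north, — result: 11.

I try maze.move on dir: north, yielding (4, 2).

I try maze.sense on dir: north, : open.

I call stack.push on x: north, and see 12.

I try maze.move on dir: north, giving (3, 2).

I use maze.sense on dir: north, giving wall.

I call maze.sense on dir: west, and see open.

Calling stack.push on x: west, giving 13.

Using maze.move on dir: west, → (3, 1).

I run maze.sense on dir: north, : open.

I use stack.push on x: north, and get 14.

Next I call maze.move on dir: north, and see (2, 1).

Then maze.sense on dir: west, and observe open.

Invoking stack.push on x: west, → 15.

I invoke maze.move on dir: west, : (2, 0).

Next I call maze.sense on dir: south, and observe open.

Now I run stack.push on x: south, giving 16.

I try maze.move on dir: south, yielding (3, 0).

Invoking maze.sense on dir: south, which returns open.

Then stack.push on x: south, which returns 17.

Then maze.move on dir: south, giving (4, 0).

I try maze.sense on dir: south, and get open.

I call stack.push on x: south, — result: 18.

I invoke maze.move on dir: south, which returns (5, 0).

Next I call maze.sense on dir: south, — result: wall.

I call maze.sense on dir: east, yielding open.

Using stack.push on x: east, and see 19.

Then maze.move on dir: east, and get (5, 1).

Using maze.sense on dir: north, : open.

Next I call stack.push on x: north, — result: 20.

I invoke maze.move on dir: north, and get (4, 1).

Now I run stack.pop(), and observe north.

I invoke maze.move on dir: south, which returns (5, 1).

Now I run maze.sense on dir: south, and see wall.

I call stack.pop, and get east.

I run maze.move on dir: west, — result: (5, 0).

Next I call stack.pop(), and see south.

Next I call maze.move on dir: north, and get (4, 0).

I invoke stack.pop(), → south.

Next I call maze.move on dir: north, which returns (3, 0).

I try stack.pop, which returns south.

Now I run maze.move on dir: north, yielding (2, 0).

I try stack.pop(), which returns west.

Calling maze.move on dir: east, and see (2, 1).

Now I run stack.pop, which returns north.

Then maze.move on dir: south, giving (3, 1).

I use stack.pop, : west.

I use maze.move on dir: east, : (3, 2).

I try stack.pop, which returns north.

Invoking maze.move on dir: south, and get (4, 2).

Now I run stack.pop, → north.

Invoking maze.move on dir: south, — result: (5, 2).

I invoke maze.sense on dir: south, and observe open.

Next I call stack.push on x: south, — result: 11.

Invoking maze.move on dir: south, yielding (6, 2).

Using maze.sense on dir: south, : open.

Using stack.push on x: south, yielding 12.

I use maze.move on dir: south, which returns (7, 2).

Now I run maze.sense on dir: south, giving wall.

I invoke maze.sense on dir: west, — result: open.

Using stack.push on x: west, — result: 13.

I try maze.move on dir: west, giving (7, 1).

Using maze.sense on dir: south, — result: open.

Now I run stack.push on x: south, : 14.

I call maze.move on dir: south, giving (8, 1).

Invoking maze.sense on dir: west, : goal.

I run maze.move on dir: west, and see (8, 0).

Answer: (8, 0)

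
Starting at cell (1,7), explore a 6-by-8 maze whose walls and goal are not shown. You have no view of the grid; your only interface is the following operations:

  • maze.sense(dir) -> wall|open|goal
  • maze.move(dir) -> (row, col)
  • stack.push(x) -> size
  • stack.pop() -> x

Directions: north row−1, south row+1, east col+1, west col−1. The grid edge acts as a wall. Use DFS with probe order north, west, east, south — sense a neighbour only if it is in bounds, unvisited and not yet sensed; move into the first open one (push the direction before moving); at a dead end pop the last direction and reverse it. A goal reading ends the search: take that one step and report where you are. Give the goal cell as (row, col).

$ maze.sense north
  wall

$ maze.sense west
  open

$ stack.push west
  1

$ maze.move west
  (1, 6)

$ maze.sense north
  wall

$ maze.sense west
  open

$ stack.push west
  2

$ maze.move west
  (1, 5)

$ maze.sense north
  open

$ stack.push north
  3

$ maze.move north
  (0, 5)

$ maze.sense west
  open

$ stack.push west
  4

$ maze.move west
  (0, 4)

$ maze.sense west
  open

$ stack.push west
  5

$ maze.move west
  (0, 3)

$ maze.sense west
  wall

$ maze.sense south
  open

$ stack.push south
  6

$ maze.move south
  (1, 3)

$ maze.sense west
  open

$ stack.push west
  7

$ maze.move west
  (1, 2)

$ maze.sense west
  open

$ stack.push west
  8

$ maze.move west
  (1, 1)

$ maze.sense north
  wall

$ maze.sense west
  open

$ stack.push west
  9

$ maze.move west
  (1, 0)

$ maze.sense north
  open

$ stack.push north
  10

$ maze.move north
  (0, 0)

$ stack.pop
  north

$ maze.move south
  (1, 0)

$ maze.sense south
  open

$ stack.push south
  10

$ maze.move south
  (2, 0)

$ maze.sense east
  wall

$ maze.sense south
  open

$ stack.push south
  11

$ maze.move south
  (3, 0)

$ maze.sense east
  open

$ stack.push east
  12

$ maze.move east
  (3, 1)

$ maze.sense east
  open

$ stack.push east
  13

$ maze.move east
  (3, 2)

$ maze.sense north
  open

$ stack.push north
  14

$ maze.move north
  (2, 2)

$ maze.sense east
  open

$ stack.push east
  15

$ maze.move east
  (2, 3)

$ maze.sense east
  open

$ stack.push east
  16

$ maze.move east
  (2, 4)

$ maze.sense north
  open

$ stack.push north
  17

$ maze.move north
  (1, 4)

$ stack.pop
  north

$ maze.move south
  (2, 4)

$ maze.sense east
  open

$ stack.push east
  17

$ maze.move east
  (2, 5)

$ maze.sense east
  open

$ stack.push east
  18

$ maze.move east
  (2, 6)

$ maze.sense east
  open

$ stack.push east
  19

$ maze.move east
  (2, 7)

$ maze.sense south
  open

$ stack.push south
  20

$ maze.move south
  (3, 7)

$ maze.sense west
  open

$ stack.push west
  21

$ maze.move west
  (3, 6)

$ maze.sense west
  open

$ stack.push west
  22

$ maze.move west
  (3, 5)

$ maze.sense west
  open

$ stack.push west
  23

$ maze.move west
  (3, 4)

$ maze.sense west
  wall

$ maze.sense south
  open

$ stack.push south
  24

$ maze.move south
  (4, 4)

$ maze.sense west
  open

$ stack.push west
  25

$ maze.move west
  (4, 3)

$ maze.sense west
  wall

$ maze.sense south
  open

$ stack.push south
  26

$ maze.move south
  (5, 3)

$ maze.sense west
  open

$ stack.push west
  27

$ maze.move west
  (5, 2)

$ maze.sense west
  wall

$ stack.pop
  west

$ maze.move east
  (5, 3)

$ maze.sense east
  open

$ stack.push east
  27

$ maze.move east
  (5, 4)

$ maze.sense east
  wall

$ stack.pop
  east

$ maze.move west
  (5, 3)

$ stack.pop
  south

$ maze.move north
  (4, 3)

$ stack.pop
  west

$ maze.move east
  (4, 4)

$ maze.sense east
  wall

$ stack.pop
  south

$ maze.move north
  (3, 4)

$ stack.pop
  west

$ maze.move east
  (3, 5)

$ stack.pop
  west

$ maze.move east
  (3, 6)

$ maze.sense south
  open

$ stack.push south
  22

$ maze.move south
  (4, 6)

$ maze.sense east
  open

$ stack.push east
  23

$ maze.move east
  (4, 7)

$ maze.sense south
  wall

$ stack.pop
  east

$ maze.move west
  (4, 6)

$ maze.sense south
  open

$ stack.push south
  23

$ maze.move south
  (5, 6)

$ stack.pop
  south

$ maze.move north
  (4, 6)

$ stack.pop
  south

$ maze.move north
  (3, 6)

$ stack.pop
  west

$ maze.move east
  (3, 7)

$ stack.pop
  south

$ maze.move north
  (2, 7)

$ stack.pop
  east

$ maze.move west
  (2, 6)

$ stack.pop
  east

$ maze.move west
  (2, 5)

$ stack.pop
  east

$ maze.move west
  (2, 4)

$ stack.pop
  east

$ maze.move west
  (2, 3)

$ stack.pop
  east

$ maze.move west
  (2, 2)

$ stack.pop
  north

$ maze.move south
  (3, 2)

$ stack.pop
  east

$ maze.move west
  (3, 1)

$ maze.sense south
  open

$ stack.push south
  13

$ maze.move south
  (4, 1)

$ maze.sense west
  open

$ stack.push west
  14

$ maze.move west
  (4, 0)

$ maze.sense south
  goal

$ maze.move south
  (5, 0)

Answer: (5, 0)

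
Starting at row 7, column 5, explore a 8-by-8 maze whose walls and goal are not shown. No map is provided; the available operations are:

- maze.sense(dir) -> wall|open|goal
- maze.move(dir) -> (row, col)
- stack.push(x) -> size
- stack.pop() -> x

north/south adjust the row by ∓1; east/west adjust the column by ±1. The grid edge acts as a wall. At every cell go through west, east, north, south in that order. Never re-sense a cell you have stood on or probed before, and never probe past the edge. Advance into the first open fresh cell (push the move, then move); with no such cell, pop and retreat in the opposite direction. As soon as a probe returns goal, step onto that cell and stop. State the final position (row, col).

CALL sense[dir='west']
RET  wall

CALL sense[dir='east']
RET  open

CALL push[x='east']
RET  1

CALL move[dir='east']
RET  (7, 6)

CALL sense[dir='east']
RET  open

CALL push[x='east']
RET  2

CALL move[dir='east']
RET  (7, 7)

CALL sense[dir='north']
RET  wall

CALL pop[]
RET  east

CALL move[dir='west']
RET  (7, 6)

CALL sense[dir='north']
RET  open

CALL push[x='north']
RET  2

CALL move[dir='north']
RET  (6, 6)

CALL sense[dir='west']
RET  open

CALL push[x='west']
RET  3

CALL move[dir='west']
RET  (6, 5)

CALL sense[dir='west']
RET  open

CALL push[x='west']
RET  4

CALL move[dir='west']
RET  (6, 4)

CALL sense[dir='west']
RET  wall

CALL sense[dir='north']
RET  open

CALL push[x='north']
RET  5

CALL move[dir='north']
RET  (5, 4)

CALL sense[dir='west']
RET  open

CALL push[x='west']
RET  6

CALL move[dir='west']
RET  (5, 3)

CALL sense[dir='west']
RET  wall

CALL sense[dir='north']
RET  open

CALL push[x='north']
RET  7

CALL move[dir='north']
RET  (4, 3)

CALL sense[dir='west']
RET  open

CALL push[x='west']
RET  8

CALL move[dir='west']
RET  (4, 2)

CALL sense[dir='west']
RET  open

CALL push[x='west']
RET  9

CALL move[dir='west']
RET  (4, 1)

CALL sense[dir='west']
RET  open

CALL push[x='west']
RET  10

CALL move[dir='west']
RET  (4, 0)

CALL sense[dir='north']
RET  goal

CALL move[dir='north']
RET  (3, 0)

Answer: (3, 0)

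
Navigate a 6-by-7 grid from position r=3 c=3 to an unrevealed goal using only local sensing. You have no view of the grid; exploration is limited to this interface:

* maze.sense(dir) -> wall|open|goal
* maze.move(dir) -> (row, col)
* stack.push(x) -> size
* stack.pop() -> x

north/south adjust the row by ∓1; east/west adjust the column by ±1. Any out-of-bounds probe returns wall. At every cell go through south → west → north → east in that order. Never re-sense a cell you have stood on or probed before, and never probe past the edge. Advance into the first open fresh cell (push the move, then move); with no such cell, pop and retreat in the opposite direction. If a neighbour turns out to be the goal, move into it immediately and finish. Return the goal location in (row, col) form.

Invoking maze.sense with south, giving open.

Invoking stack.push with south, → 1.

I try maze.move with south, and see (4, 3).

Next I call maze.sense with south, → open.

I run stack.push with south, giving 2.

Now I run maze.move with south, and get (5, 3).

I try maze.sense with west, → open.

I try stack.push with west, giving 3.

Using maze.move with west, and see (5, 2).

I invoke maze.sense with west, — result: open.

I call stack.push with west, giving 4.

Using maze.move with west, → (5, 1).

Using maze.sense with west, and observe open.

I invoke stack.push with west, giving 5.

I run maze.move with west, — result: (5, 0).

Using maze.sense with north, yielding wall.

Invoking stack.pop, and get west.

I invoke maze.move with east, which returns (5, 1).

Then maze.sense with north, which returns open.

I use stack.push with north, : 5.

Calling maze.move with north, and observe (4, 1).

Next I call maze.sense with north, and observe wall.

I invoke maze.sense with east, : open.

Using stack.push with east, and see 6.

Now I run maze.move with east, yielding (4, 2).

Using maze.sense with north, which returns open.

Next I call stack.push with north, and see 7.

Now I run maze.move with north, yielding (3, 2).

Using maze.sense with north, which returns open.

I invoke stack.push with north, and see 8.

Using maze.move with north, → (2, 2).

Then maze.sense with west, giving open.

Next I call stack.push with west, giving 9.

Invoking maze.move with west, — result: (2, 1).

I invoke maze.sense with west, and see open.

Using stack.push with west, — result: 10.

Then maze.move with west, — result: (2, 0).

Next I call maze.sense with south, and get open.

Now I run stack.push with south, → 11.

I try maze.move with south, yielding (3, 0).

I run stack.pop, yielding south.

I invoke maze.move with north, : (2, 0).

Next I call maze.sense with north, : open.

Now I run stack.push with north, and see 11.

Calling maze.move with north, → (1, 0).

I try maze.sense with north, and get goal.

I run maze.move with north, and observe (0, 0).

Answer: (0, 0)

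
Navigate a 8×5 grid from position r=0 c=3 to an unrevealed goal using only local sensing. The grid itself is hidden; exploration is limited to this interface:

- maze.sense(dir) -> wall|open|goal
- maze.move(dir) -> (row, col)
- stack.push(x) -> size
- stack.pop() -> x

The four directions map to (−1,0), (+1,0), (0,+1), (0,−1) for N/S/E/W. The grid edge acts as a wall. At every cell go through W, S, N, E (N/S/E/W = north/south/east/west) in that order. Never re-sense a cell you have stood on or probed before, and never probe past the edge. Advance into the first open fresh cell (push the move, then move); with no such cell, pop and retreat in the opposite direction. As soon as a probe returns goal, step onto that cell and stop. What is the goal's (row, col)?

CALL sense[dir: west]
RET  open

CALL push[x: west]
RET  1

CALL move[dir: west]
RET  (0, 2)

CALL sense[dir: west]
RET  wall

CALL sense[dir: south]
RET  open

CALL push[x: south]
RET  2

CALL move[dir: south]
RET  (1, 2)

CALL sense[dir: west]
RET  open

CALL push[x: west]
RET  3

CALL move[dir: west]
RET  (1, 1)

CALL sense[dir: west]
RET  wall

CALL sense[dir: south]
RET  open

CALL push[x: south]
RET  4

CALL move[dir: south]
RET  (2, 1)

CALL sense[dir: west]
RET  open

CALL push[x: west]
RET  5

CALL move[dir: west]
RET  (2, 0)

CALL sense[dir: south]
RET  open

CALL push[x: south]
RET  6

CALL move[dir: south]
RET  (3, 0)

CALL sense[dir: south]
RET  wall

CALL sense[dir: east]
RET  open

CALL push[x: east]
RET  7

CALL move[dir: east]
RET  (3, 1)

CALL sense[dir: south]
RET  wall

CALL sense[dir: east]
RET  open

CALL push[x: east]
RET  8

CALL move[dir: east]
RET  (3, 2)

CALL sense[dir: south]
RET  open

CALL push[x: south]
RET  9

CALL move[dir: south]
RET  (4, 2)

CALL sense[dir: south]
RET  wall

CALL sense[dir: east]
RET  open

CALL push[x: east]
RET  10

CALL move[dir: east]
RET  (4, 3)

CALL sense[dir: south]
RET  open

CALL push[x: south]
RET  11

CALL move[dir: south]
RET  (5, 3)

CALL sense[dir: south]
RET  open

CALL push[x: south]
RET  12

CALL move[dir: south]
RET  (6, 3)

CALL sense[dir: west]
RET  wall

CALL sense[dir: south]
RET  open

CALL push[x: south]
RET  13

CALL move[dir: south]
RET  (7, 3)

CALL sense[dir: west]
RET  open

CALL push[x: west]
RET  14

CALL move[dir: west]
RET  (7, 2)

CALL sense[dir: west]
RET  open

CALL push[x: west]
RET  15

CALL move[dir: west]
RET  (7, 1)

CALL sense[dir: west]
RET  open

CALL push[x: west]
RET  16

CALL move[dir: west]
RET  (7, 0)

CALL sense[dir: north]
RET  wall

CALL pop[]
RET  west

CALL move[dir: east]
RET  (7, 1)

CALL sense[dir: north]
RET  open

CALL push[x: north]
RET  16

CALL move[dir: north]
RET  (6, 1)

CALL sense[dir: north]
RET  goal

CALL move[dir: north]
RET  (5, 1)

Answer: (5, 1)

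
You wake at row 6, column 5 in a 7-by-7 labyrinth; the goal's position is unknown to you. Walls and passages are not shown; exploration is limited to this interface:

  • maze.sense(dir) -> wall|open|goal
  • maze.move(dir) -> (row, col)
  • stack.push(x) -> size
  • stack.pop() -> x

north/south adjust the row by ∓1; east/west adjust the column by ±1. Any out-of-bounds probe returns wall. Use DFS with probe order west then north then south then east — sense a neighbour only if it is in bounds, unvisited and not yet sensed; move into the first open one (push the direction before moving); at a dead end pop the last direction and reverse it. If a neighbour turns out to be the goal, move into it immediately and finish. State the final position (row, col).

I run maze.sense on dir→west, and see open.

Calling stack.push on x→west, giving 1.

Calling maze.move on dir→west, : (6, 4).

Invoking maze.sense on dir→west, yielding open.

I run stack.push on x→west, and see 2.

Invoking maze.move on dir→west, and see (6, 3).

I call maze.sense on dir→west, — result: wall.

Then maze.sense on dir→north, and see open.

Invoking stack.push on x→north, and see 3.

I run maze.move on dir→north, yielding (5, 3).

I try maze.sense on dir→west, and observe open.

I run stack.push on x→west, yielding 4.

Then maze.move on dir→west, : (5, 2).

Then maze.sense on dir→west, yielding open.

Invoking stack.push on x→west, — result: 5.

I run maze.move on dir→west, and see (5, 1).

I call maze.sense on dir→west, — result: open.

I try stack.push on x→west, and get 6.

I use maze.move on dir→west, and see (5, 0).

I invoke maze.sense on dir→north, and see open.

I try stack.push on x→north, → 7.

Calling maze.move on dir→north, : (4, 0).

Now I run maze.sense on dir→north, and observe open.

I try stack.push on x→north, which returns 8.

I use maze.move on dir→north, → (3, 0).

I try maze.sense on dir→north, which returns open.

I try stack.push on x→north, → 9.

I try maze.move on dir→north, giving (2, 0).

I use maze.sense on dir→north, and get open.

Then stack.push on x→north, : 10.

Invoking maze.move on dir→north, → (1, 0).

I run maze.sense on dir→north, and see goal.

Next I call maze.move on dir→north, — result: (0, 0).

Answer: (0, 0)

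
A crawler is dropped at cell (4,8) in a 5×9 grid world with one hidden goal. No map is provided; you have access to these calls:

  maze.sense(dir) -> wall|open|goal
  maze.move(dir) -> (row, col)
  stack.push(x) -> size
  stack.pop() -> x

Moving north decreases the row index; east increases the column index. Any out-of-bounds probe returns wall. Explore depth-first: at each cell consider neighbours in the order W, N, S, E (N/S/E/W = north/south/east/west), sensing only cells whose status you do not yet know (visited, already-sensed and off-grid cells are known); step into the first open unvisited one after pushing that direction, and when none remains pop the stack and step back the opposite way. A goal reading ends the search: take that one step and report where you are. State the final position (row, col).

! 1. maze.sense(dir=west) ~> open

! 2. stack.push(x=west) ~> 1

! 3. maze.move(dir=west) ~> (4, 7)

! 4. maze.sense(dir=west) ~> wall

! 5. maze.sense(dir=north) ~> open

! 6. stack.push(x=north) ~> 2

! 7. maze.move(dir=north) ~> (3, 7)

! 8. maze.sense(dir=west) ~> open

! 9. stack.push(x=west) ~> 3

! 10. maze.move(dir=west) ~> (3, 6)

! 11. maze.sense(dir=west) ~> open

! 12. stack.push(x=west) ~> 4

! 13. maze.move(dir=west) ~> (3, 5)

! 14. maze.sense(dir=west) ~> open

! 15. stack.push(x=west) ~> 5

! 16. maze.move(dir=west) ~> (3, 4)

! 17. maze.sense(dir=west) ~> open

! 18. stack.push(x=west) ~> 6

! 19. maze.move(dir=west) ~> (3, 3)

! 20. maze.sense(dir=west) ~> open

! 21. stack.push(x=west) ~> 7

! 22. maze.move(dir=west) ~> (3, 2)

! 23. maze.sense(dir=west) ~> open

! 24. stack.push(x=west) ~> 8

! 25. maze.move(dir=west) ~> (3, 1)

! 26. maze.sense(dir=west) ~> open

! 27. stack.push(x=west) ~> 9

! 28. maze.move(dir=west) ~> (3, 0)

! 29. maze.sense(dir=north) ~> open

! 30. stack.push(x=north) ~> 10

! 31. maze.move(dir=north) ~> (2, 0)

! 32. maze.sense(dir=north) ~> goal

! 33. maze.move(dir=north) ~> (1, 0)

Answer: (1, 0)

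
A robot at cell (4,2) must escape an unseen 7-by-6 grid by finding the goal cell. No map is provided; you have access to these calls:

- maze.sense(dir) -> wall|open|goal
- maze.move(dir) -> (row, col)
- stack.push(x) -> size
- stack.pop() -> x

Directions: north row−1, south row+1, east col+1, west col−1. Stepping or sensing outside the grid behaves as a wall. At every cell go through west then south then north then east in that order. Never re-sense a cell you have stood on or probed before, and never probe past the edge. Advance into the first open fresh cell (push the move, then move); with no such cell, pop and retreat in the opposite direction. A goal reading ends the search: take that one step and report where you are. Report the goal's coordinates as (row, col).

I try sense on west, which returns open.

Next I call push on west, and see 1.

I invoke move on west, : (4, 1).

Then sense on west, giving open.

Next I call push on west, — result: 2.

I run move on west, which returns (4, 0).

Invoking sense on south, yielding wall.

Now I run sense on north, and see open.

I invoke push on north, yielding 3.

Next I call move on north, which returns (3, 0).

Invoking sense on north, → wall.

Invoking sense on east, which returns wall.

Next I call pop, and see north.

I try move on south, — result: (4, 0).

I invoke pop, : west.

I use move on east, → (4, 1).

I use sense on south, and get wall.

I try pop, and see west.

Using move on east, and see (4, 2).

Using sense on south, and observe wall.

I try sense on north, and get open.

I invoke push on north, : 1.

Using move on north, : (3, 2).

Then sense on north, and get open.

I use push on north, → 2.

I run move on north, : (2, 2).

I run sense on west, and observe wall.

I invoke sense on north, and observe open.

Next I call push on north, → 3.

Then move on north, — result: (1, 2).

Using sense on west, and observe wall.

I run sense on north, which returns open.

Now I run push on north, and see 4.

Next I call move on north, and get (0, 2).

Invoking sense on west, yielding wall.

Calling sense on east, → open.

I use push on east, and observe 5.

Calling move on east, → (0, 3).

Next I call sense on south, which returns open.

Now I run push on south, — result: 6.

Now I run move on south, and get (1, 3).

Now I run sense on south, and observe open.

Now I run push on south, yielding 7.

Using move on south, yielding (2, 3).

I try sense on south, → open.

Using push on south, which returns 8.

I invoke move on south, giving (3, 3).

I run sense on south, giving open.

I invoke push on south, — result: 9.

I call move on south, and get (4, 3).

Calling sense on south, — result: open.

Then push on south, and get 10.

I call move on south, and get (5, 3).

Invoking sense on south, and see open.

I try push on south, yielding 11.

I invoke move on south, and see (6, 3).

Calling sense on west, and see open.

I call push on west, : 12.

Invoking move on west, yielding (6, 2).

I try sense on west, → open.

Then push on west, : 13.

Using move on west, and get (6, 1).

I invoke sense on west, → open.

I use push on west, : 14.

I run move on west, : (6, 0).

I use pop, and observe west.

I call move on east, and observe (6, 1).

Using pop(), and get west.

I run move on east, giving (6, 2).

Invoking pop(), — result: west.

I use move on east, — result: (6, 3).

I call sense on east, and get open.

Then push on east, and observe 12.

Invoking move on east, which returns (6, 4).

I invoke sense on north, : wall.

Now I run sense on east, → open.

Now I run push on east, → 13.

Then move on east, and get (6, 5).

Calling sense on north, giving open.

I try push on north, and get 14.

Next I call move on north, — result: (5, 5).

I try sense on north, → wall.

Then pop(), giving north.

Using move on south, and get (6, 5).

I run pop(), which returns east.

Calling move on west, : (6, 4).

I try pop(), giving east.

I use move on west, → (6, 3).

Then pop, and observe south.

Calling move on north, giving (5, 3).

I use pop, and get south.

Invoking move on north, giving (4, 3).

Using sense on east, yielding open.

Now I run push on east, and observe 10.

Then move on east, and get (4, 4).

I try sense on north, : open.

I invoke push on north, which returns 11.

Calling move on north, → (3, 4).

Now I run sense on north, and observe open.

I invoke push on north, which returns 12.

Then move on north, : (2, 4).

I run sense on north, → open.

I run push on north, which returns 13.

I call move on north, which returns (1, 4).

Then sense on north, giving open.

Then push on north, and see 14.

I try move on north, and see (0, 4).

I invoke sense on east, and see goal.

Calling move on east, : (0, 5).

Answer: (0, 5)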